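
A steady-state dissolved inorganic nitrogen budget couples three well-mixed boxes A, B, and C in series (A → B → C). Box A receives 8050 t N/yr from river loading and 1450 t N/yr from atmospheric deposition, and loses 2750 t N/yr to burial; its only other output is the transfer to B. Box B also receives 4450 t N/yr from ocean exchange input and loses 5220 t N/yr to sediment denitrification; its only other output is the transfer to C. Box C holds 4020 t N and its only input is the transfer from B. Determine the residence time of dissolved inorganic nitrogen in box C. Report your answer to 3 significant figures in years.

0.672 yr

Box A: F(A→B) = (8050 + 1450) − 2750 = 6750.0 t N/yr.
Box B: F(B→C) = (6750.0 + 4450) − 5220 = 5980.0 t N/yr.
Box C throughput = its input = 5980.0 t N/yr; τ = 4020 / 5980.0 = 0.6722 yr.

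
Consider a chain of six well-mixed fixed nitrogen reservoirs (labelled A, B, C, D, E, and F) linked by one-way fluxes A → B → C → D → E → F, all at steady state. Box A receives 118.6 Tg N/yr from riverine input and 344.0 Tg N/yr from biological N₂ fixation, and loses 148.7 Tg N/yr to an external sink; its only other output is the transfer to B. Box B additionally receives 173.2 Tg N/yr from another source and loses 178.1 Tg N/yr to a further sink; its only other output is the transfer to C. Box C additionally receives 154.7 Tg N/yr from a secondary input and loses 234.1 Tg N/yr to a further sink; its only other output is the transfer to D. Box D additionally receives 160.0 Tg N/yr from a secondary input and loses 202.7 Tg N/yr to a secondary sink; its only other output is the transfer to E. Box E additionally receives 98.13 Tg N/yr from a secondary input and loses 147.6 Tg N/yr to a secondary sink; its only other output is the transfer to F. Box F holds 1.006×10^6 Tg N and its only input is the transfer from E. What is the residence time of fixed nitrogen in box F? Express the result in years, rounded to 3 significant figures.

Box A: F(A→B) = (118.6 + 344.0) − 148.7 = 313.90 Tg N/yr.
Box B: F(B→C) = (313.90 + 173.2) − 178.1 = 309.00 Tg N/yr.
Box C: F(C→D) = (309.00 + 154.7) − 234.1 = 229.60 Tg N/yr.
Box D: F(D→E) = (229.60 + 160.0) − 202.7 = 186.90 Tg N/yr.
Box E: F(E→F) = (186.90 + 98.13) − 147.6 = 137.43 Tg N/yr.
Box F throughput = its input = 137.43 Tg N/yr; τ = 1.006×10^6 / 137.43 = 7320 yr.

7320 yr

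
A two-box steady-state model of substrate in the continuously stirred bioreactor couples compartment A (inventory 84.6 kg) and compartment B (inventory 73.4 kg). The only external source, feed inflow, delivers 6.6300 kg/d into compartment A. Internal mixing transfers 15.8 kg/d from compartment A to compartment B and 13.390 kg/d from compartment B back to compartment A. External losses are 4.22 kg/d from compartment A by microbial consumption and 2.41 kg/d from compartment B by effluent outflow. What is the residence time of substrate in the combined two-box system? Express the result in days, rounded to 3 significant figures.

23.8 d

Treat the two boxes together as one reservoir: the mixing fluxes between them are internal recycling, so τ = ΣM / Σ(external losses).
M_total = 84.6 + 73.4 = 158.00 kg.
ΣF_external_out = 4.22 + 2.41 = 6.6300 kg/d.
τ = M_total / ΣF_ext = 158.00 / 6.6300 = 23.83 d.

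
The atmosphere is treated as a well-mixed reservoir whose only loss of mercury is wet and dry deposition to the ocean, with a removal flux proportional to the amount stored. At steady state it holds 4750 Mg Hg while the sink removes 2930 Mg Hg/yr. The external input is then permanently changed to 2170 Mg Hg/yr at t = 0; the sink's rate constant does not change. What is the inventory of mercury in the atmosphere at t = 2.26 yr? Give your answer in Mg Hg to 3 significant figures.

3820 Mg Hg

The sink rate constant is k = F₀/M₀ = 2930/4750 = 0.6168 yr⁻¹.
Solving dM/dt = F₁ − kM with M(0) = M₀ gives M(t) = F₁/k + (M₀ − F₁/k)·e^(−kt).
F₁/k = 2170/0.6168 = 3517.9 Mg Hg; kt = 0.6168 × 2.26 = 1.394, e^(−kt) = 0.2481.
M(2.26) = 3517.9 + (4750 − 3517.9) × 0.2481 = 3517.9 + 305.6 = 3823.6 Mg Hg.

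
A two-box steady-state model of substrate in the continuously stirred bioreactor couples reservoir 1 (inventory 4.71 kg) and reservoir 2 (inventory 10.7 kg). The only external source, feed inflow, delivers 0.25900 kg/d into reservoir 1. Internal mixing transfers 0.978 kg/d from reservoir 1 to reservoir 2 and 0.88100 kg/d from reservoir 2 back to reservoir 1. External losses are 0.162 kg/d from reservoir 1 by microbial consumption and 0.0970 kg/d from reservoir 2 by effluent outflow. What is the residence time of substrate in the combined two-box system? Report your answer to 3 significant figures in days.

59.5 d

Residence time in the combined system uses the total inventory and the total *external* removal — internal exchanges between the two boxes cancel.
M_total = 4.71 + 10.7 = 15.410 kg.
ΣF_external_out = 0.162 + 0.0970 = 0.25900 kg/d.
τ = M_total / ΣF_ext = 15.410 / 0.25900 = 59.50 d.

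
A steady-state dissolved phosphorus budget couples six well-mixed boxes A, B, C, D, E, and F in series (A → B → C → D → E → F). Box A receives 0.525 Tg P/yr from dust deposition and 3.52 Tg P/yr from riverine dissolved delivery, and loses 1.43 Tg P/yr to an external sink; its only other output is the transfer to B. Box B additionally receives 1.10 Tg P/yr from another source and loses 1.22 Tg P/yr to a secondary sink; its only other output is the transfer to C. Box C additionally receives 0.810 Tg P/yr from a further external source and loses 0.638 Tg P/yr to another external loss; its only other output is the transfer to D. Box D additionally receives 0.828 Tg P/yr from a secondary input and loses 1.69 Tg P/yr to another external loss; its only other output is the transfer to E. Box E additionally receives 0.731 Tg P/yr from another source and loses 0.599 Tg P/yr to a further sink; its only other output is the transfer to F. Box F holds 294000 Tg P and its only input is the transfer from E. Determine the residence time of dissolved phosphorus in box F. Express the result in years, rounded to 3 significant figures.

152000 yr

Box A: F(A→B) = (0.525 + 3.52) − 1.43 = 2.6150 Tg P/yr.
Box B: F(B→C) = (2.6150 + 1.10) − 1.22 = 2.4950 Tg P/yr.
Box C: F(C→D) = (2.4950 + 0.810) − 0.638 = 2.6670 Tg P/yr.
Box D: F(D→E) = (2.6670 + 0.828) − 1.69 = 1.8050 Tg P/yr.
Box E: F(E→F) = (1.8050 + 0.731) − 0.599 = 1.9370 Tg P/yr.
Box F throughput = its input = 1.9370 Tg P/yr; τ = 294000 / 1.9370 = 151800 yr.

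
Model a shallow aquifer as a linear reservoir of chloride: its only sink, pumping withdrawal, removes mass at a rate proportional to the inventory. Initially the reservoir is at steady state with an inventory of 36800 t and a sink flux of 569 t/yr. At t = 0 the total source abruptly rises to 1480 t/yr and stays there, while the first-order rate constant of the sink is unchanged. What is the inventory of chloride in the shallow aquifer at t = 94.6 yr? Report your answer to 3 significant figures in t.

The sink rate constant is k = F₀/M₀ = 569/36800 = 0.01546 yr⁻¹.
Solving dM/dt = F₁ − kM with M(0) = M₀ gives M(t) = F₁/k + (M₀ − F₁/k)·e^(−kt).
F₁/k = 1480/0.01546 = 95719 t; kt = 0.01546 × 94.6 = 1.463, e^(−kt) = 0.2316.
M(94.6) = 95719 + (36800 − 95719) × 0.2316 = 95719 − 13650 = 82073 t.

82100 t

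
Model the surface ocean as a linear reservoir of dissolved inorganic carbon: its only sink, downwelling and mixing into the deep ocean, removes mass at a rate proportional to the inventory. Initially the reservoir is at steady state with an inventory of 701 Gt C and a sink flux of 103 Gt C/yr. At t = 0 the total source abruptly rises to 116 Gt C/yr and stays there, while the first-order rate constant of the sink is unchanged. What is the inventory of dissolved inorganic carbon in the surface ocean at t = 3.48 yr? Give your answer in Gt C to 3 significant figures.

736 Gt C

Residence time τ = M₀/F₀ = 6.806 yr. The eventual steady state is M_∞ = M₀·(F₁/F₀) = 701 × 116/103 = 789.48 Gt C.
The anomaly ΔM(t) = M(t) − M_∞ decays as ΔM₀·e^(−t/τ) with ΔM₀ = 701 − 789.48 = −88.48 Gt C.
At t = 3.48 yr, e^(−t/τ) = e^(−0.5113) = 0.5997, so ΔM = −53.06 Gt C and M = 789.48 − 53.06 = 736.42 Gt C.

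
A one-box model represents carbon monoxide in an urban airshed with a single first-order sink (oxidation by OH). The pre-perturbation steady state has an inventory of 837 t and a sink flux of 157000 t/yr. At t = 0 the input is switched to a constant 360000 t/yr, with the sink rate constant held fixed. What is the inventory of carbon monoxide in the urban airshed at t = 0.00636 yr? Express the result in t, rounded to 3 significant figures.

1590 t

Residence time τ = M₀/F₀ = 0.005331 yr. The eventual steady state is M_∞ = M₀·(F₁/F₀) = 837 × 360000/157000 = 1919.2 t.
The anomaly ΔM(t) = M(t) − M_∞ decays as ΔM₀·e^(−t/τ) with ΔM₀ = 837 − 1919.2 = −1082 t.
At t = 0.00636 yr, e^(−t/τ) = e^(−1.193) = 0.3033, so ΔM = −328.3 t and M = 1919.2 − 328.3 = 1591.0 t.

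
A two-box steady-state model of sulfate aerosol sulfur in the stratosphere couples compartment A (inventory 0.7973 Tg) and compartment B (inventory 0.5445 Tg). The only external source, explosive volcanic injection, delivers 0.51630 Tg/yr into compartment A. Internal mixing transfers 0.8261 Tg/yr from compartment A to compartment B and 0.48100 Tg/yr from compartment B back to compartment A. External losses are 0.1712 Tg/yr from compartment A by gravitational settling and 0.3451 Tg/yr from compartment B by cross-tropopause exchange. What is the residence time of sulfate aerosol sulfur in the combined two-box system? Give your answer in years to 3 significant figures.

Residence time in the combined system uses the total inventory and the total *external* removal — internal exchanges between the two boxes cancel.
M_total = 0.7973 + 0.5445 = 1.3418 Tg.
ΣF_external_out = 0.1712 + 0.3451 = 0.51630 Tg/yr.
τ = M_total / ΣF_ext = 1.3418 / 0.51630 = 2.599 yr.

2.60 yr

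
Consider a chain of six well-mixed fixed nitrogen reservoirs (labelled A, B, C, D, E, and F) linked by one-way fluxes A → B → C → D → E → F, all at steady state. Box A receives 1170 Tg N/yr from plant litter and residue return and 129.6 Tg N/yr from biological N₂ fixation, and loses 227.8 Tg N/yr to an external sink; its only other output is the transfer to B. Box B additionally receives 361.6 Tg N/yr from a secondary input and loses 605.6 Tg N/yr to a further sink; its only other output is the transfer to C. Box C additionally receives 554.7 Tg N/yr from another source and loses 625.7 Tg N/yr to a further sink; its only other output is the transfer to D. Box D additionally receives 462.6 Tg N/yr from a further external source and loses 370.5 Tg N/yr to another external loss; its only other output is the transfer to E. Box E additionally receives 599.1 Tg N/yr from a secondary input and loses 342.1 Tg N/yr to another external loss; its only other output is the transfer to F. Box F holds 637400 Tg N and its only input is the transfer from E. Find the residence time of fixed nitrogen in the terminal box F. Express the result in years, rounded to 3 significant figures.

Box A: F(A→B) = (1170 + 129.6) − 227.8 = 1071.8 Tg N/yr.
Box B: F(B→C) = (1071.8 + 361.6) − 605.6 = 827.80 Tg N/yr.
Box C: F(C→D) = (827.80 + 554.7) − 625.7 = 756.80 Tg N/yr.
Box D: F(D→E) = (756.80 + 462.6) − 370.5 = 848.90 Tg N/yr.
Box E: F(E→F) = (848.90 + 599.1) − 342.1 = 1105.9 Tg N/yr.
Box F throughput = its input = 1105.9 Tg N/yr; τ = 637400 / 1105.9 = 576.4 yr.

576 yr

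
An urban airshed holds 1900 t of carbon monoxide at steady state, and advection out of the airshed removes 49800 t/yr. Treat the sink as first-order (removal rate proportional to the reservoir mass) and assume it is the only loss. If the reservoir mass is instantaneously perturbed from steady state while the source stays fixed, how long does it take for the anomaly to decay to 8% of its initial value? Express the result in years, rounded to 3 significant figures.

For a linear reservoir the anomaly decays as exp(−t/τ) with τ = M/F = 1900/49800 = 0.03815 yr.
exp(−t/τ) = 0.08 ⇒ t = −τ ln(0.08) = 0.03815 × 2.526 = 0.09636 yr.

0.0964 yr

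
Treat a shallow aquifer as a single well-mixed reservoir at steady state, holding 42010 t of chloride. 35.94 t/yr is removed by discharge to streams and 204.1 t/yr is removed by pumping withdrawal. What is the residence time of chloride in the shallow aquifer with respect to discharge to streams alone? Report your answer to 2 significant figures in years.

Residence time with respect to a single sink: τ = M / F_sink.
τ = 42010 / 35.94 = 1169 yr.

1200 yr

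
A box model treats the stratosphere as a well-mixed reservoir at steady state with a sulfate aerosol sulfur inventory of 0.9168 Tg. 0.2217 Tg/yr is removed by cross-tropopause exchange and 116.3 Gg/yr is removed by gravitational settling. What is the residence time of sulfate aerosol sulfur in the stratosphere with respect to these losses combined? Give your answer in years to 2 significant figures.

Convert the gravitational settling flux: 116.3 Gg/yr = 0.1163 Tg/yr.
Total removal = 0.2217 + 0.1163 = 0.33800 Tg/yr.
τ = M / ΣF_out = 0.9168 / 0.33800 = 2.712 yr.

2.7 yr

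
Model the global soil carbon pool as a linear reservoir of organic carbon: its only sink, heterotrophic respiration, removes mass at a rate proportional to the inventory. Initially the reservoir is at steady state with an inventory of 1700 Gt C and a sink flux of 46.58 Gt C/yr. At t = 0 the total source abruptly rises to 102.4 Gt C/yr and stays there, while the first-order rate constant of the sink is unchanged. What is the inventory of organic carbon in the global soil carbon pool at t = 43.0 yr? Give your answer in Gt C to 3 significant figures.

Residence time τ = M₀/F₀ = 36.50 yr. The eventual steady state is M_∞ = M₀·(F₁/F₀) = 1700 × 102.4/46.58 = 3737.2 Gt C.
The anomaly ΔM(t) = M(t) − M_∞ decays as ΔM₀·e^(−t/τ) with ΔM₀ = 1700 − 3737.2 = −2037 Gt C.
At t = 43.0 yr, e^(−t/τ) = e^(−1.178) = 0.3078, so ΔM = −627.1 Gt C and M = 3737.2 − 627.1 = 3110.1 Gt C.

3110 Gt C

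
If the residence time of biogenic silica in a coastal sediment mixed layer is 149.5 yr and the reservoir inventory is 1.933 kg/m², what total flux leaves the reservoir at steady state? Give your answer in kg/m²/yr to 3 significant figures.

0.0129 kg/m²/yr

F = M / τ = 1.933 / 149.5 = 0.01293 kg/m²/yr.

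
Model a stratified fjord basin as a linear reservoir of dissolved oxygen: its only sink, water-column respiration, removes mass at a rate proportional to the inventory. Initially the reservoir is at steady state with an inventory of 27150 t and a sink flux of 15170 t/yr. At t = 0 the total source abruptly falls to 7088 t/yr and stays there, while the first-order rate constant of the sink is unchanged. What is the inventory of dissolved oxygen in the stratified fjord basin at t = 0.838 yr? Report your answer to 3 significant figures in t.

Residence time τ = M₀/F₀ = 1.790 yr. The eventual steady state is M_∞ = M₀·(F₁/F₀) = 27150 × 7088/15170 = 12686 t.
The anomaly ΔM(t) = M(t) − M_∞ decays as ΔM₀·e^(−t/τ) with ΔM₀ = 27150 − 12686 = 14460 t.
At t = 0.838 yr, e^(−t/τ) = e^(−0.4682) = 0.6261, so ΔM = 9056 t and M = 12686 + 9056 = 21742 t.

21700 t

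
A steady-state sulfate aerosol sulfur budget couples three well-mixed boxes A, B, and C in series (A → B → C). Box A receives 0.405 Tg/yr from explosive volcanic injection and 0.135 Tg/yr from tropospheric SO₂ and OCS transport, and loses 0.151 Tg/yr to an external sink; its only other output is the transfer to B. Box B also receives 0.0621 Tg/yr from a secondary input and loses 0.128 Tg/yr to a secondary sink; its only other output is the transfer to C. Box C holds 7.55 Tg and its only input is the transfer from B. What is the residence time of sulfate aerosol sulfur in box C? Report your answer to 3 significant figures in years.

Box A: F(A→B) = (0.405 + 0.135) − 0.151 = 0.38900 Tg/yr.
Box B: F(B→C) = (0.38900 + 0.0621) − 0.128 = 0.32310 Tg/yr.
Box C throughput = its input = 0.32310 Tg/yr; τ = 7.55 / 0.32310 = 23.37 yr.

23.4 yr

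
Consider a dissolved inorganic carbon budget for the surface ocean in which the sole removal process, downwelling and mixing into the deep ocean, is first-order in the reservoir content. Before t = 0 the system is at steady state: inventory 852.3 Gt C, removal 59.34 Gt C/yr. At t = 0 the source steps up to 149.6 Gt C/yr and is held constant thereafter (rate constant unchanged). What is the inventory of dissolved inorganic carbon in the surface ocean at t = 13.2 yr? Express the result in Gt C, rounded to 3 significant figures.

Residence time τ = M₀/F₀ = 14.36 yr. The eventual steady state is M_∞ = M₀·(F₁/F₀) = 852.3 × 149.6/59.34 = 2148.7 Gt C.
The anomaly ΔM(t) = M(t) − M_∞ decays as ΔM₀·e^(−t/τ) with ΔM₀ = 852.3 − 2148.7 = −1296 Gt C.
At t = 13.2 yr, e^(−t/τ) = e^(−0.9190) = 0.3989, so ΔM = −517.1 Gt C and M = 2148.7 − 517.1 = 1631.6 Gt C.

1630 Gt C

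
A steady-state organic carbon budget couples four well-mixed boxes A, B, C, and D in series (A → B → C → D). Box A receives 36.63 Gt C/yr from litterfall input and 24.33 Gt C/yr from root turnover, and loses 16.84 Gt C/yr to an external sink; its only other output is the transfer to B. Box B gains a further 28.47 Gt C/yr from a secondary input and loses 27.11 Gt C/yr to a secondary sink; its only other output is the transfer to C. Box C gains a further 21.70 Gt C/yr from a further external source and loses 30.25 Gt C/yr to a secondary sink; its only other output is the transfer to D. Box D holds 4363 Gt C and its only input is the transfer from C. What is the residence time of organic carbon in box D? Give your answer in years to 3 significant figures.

118 yr

Box A: F(A→B) = (36.63 + 24.33) − 16.84 = 44.120 Gt C/yr.
Box B: F(B→C) = (44.120 + 28.47) − 27.11 = 45.480 Gt C/yr.
Box C: F(C→D) = (45.480 + 21.70) − 30.25 = 36.930 Gt C/yr.
Box D throughput = its input = 36.930 Gt C/yr; τ = 4363 / 36.930 = 118.1 yr.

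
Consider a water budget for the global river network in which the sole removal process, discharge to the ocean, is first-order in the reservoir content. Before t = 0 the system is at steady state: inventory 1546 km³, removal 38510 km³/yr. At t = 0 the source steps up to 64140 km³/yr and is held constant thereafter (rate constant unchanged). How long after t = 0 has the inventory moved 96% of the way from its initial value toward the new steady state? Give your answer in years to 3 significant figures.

0.129 yr

τ = M₀/F₀ = 1546/38510 = 0.04015 yr.
The remaining gap fraction is e^(−t/τ); 96% covered ⇒ e^(−t/τ) = 0.0400.
t = −τ ln(0.0400) = 0.04015 × 3.219 = 0.1292 yr.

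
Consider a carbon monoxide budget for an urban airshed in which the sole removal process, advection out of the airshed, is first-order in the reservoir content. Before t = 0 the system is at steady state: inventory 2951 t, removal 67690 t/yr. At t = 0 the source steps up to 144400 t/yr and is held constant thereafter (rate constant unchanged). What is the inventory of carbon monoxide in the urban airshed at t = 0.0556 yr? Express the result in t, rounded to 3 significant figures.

Residence time τ = M₀/F₀ = 0.04360 yr. The eventual steady state is M_∞ = M₀·(F₁/F₀) = 2951 × 144400/67690 = 6295.2 t.
The anomaly ΔM(t) = M(t) − M_∞ decays as ΔM₀·e^(−t/τ) with ΔM₀ = 2951 − 6295.2 = −3344 t.
At t = 0.0556 yr, e^(−t/τ) = e^(−1.275) = 0.2793, so ΔM = −934.2 t and M = 6295.2 − 934.2 = 5361.1 t.

5360 t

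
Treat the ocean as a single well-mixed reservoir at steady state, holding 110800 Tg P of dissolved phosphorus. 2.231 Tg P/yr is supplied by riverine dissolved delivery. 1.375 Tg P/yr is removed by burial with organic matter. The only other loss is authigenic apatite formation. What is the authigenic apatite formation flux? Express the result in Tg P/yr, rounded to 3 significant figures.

0.856 Tg P/yr

At steady state ΣF_in = ΣF_out.
ΣF_in = 2.2310 Tg P/yr.
Authigenic apatite formation flux = ΣF_in − (1.375) = 2.2310 − 1.375 = 0.8560 Tg P/yr.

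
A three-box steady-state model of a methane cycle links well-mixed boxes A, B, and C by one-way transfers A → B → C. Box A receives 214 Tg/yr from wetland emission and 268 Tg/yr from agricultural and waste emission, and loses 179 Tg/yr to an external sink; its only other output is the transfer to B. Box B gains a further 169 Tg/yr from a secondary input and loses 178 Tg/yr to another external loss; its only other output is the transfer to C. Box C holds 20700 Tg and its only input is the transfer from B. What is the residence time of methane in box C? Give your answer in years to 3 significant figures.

70.4 yr

Box A: F(A→B) = (214 + 268) − 179 = 303.00 Tg/yr.
Box B: F(B→C) = (303.00 + 169) − 178 = 294.00 Tg/yr.
Box C throughput = its input = 294.00 Tg/yr; τ = 20700 / 294.00 = 70.41 yr.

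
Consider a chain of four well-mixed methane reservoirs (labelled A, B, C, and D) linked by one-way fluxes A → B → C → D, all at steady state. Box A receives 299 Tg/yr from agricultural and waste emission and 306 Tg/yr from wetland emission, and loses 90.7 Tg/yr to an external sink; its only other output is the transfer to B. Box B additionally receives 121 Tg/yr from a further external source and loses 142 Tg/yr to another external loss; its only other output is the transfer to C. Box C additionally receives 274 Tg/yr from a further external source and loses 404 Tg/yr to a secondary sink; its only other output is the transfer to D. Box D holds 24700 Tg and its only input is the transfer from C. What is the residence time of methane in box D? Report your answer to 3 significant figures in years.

Box A: F(A→B) = (299 + 306) − 90.7 = 514.30 Tg/yr.
Box B: F(B→C) = (514.30 + 121) − 142 = 493.30 Tg/yr.
Box C: F(C→D) = (493.30 + 274) − 404 = 363.30 Tg/yr.
Box D throughput = its input = 363.30 Tg/yr; τ = 24700 / 363.30 = 67.99 yr.

68.0 yr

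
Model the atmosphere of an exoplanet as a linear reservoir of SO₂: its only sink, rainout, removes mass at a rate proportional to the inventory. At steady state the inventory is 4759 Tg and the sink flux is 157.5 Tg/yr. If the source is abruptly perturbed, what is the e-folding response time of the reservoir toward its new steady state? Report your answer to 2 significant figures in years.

For a linear reservoir the response time equals the residence time τ = M/F.
τ = 4759 / 157.5 = 30.22 yr.

30 yr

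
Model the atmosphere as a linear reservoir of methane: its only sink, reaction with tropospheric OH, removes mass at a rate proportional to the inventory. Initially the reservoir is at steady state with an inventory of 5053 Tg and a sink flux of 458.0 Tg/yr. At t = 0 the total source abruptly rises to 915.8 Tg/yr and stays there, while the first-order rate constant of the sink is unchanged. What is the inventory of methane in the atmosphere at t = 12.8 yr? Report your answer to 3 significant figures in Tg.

8520 Tg

Residence time τ = M₀/F₀ = 11.03 yr. The eventual steady state is M_∞ = M₀·(F₁/F₀) = 5053 × 915.8/458.0 = 10104 Tg.
The anomaly ΔM(t) = M(t) − M_∞ decays as ΔM₀·e^(−t/τ) with ΔM₀ = 5053 − 10104 = −5051 Tg.
At t = 12.8 yr, e^(−t/τ) = e^(−1.160) = 0.3134, so ΔM = −1583 Tg and M = 10104 − 1583 = 8520.7 Tg.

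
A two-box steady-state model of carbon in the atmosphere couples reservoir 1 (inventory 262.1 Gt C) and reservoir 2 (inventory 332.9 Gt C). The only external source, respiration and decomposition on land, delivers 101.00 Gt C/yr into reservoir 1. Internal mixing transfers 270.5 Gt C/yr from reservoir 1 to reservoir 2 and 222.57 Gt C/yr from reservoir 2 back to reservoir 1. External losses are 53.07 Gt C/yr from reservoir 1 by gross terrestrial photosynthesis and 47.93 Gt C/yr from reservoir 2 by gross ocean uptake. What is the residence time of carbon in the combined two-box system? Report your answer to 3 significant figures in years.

5.89 yr

For the system as a whole, the A↔B exchange is internal and contributes nothing to the throughput; only the external sinks remove mass.
M_total = 262.1 + 332.9 = 595.00 Gt C.
ΣF_external_out = 53.07 + 47.93 = 101.00 Gt C/yr.
τ = M_total / ΣF_ext = 595.00 / 101.00 = 5.891 yr.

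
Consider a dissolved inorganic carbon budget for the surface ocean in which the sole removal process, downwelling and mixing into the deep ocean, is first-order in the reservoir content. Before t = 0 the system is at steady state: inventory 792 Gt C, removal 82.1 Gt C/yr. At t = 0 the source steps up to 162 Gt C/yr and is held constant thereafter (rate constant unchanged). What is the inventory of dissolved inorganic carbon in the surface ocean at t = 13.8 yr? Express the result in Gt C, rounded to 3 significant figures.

τ = M₀/F₀ = 792/82.1 = 9.647 yr; rate constant k = 1/τ.
New steady state M_∞ = F₁/k = F₁·τ = 162 × 9.647 = 1562.8 Gt C.
M(t) = M_∞ + (M₀ − M_∞)·e^(−t/τ); t/τ = 13.8/9.647 = 1.431, so e^(−t/τ) = 0.2392.
M(t) = 1562.8 − 770.8 × 0.2392 = 1378.4 Gt C.

1380 Gt C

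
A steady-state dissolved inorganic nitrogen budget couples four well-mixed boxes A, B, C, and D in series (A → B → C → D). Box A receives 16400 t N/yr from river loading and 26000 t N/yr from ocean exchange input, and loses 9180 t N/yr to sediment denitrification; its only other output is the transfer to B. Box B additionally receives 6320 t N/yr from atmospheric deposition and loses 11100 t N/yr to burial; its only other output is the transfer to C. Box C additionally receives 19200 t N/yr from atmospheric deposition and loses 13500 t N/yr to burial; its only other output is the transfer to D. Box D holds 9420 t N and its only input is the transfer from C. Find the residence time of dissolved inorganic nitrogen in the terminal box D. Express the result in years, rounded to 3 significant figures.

0.276 yr

Box A: F(A→B) = (16400 + 26000) − 9180 = 33220 t N/yr.
Box B: F(B→C) = (33220 + 6320) − 11100 = 28440 t N/yr.
Box C: F(C→D) = (28440 + 19200) − 13500 = 34140 t N/yr.
Box D throughput = its input = 34140 t N/yr; τ = 9420 / 34140 = 0.2759 yr.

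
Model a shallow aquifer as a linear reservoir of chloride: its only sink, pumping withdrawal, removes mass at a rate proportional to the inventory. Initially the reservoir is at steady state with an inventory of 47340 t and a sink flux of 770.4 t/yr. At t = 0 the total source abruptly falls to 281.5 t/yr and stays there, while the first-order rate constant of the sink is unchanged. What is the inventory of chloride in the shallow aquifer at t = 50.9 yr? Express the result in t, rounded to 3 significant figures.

Residence time τ = M₀/F₀ = 61.45 yr. The eventual steady state is M_∞ = M₀·(F₁/F₀) = 47340 × 281.5/770.4 = 17298 t.
The anomaly ΔM(t) = M(t) − M_∞ decays as ΔM₀·e^(−t/τ) with ΔM₀ = 47340 − 17298 = 30040 t.
At t = 50.9 yr, e^(−t/τ) = e^(−0.8283) = 0.4368, so ΔM = 13120 t and M = 17298 + 13120 = 30420 t.

30400 t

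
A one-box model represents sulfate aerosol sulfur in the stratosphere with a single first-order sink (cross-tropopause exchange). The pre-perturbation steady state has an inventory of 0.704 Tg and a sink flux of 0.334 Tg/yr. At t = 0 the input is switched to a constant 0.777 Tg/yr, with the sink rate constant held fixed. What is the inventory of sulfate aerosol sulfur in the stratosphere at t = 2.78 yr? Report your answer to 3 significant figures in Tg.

Residence time τ = M₀/F₀ = 2.108 yr. The eventual steady state is M_∞ = M₀·(F₁/F₀) = 0.704 × 0.777/0.334 = 1.6377 Tg.
The anomaly ΔM(t) = M(t) − M_∞ decays as ΔM₀·e^(−t/τ) with ΔM₀ = 0.704 − 1.6377 = −0.9337 Tg.
At t = 2.78 yr, e^(−t/τ) = e^(−1.319) = 0.2674, so ΔM = −0.2497 Tg and M = 1.6377 − 0.2497 = 1.3880 Tg.

1.39 Tg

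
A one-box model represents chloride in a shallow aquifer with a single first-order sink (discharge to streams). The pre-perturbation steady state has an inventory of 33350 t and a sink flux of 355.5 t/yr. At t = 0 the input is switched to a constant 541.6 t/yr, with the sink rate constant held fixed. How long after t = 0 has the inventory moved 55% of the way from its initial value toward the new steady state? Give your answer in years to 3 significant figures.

τ = M₀/F₀ = 33350/355.5 = 93.81 yr.
The remaining gap fraction is e^(−t/τ); 55% covered ⇒ e^(−t/τ) = 0.450.
t = −τ ln(0.450) = 93.81 × 0.7985 = 74.91 yr.

74.9 yr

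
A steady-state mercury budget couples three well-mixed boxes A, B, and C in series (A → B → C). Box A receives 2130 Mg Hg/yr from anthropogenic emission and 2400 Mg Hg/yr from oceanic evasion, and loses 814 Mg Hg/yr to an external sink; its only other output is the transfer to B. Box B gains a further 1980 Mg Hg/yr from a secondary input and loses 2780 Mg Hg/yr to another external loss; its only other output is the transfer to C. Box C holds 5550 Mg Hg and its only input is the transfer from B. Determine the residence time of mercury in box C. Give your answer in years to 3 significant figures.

Box A: F(A→B) = (2130 + 2400) − 814 = 3716.0 Mg Hg/yr.
Box B: F(B→C) = (3716.0 + 1980) − 2780 = 2916.0 Mg Hg/yr.
Box C throughput = its input = 2916.0 Mg Hg/yr; τ = 5550 / 2916.0 = 1.903 yr.

1.90 yr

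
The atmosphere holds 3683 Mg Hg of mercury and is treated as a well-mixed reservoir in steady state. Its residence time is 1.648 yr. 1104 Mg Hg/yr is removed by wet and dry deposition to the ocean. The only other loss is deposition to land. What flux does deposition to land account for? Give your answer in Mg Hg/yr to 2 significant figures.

Total removal F = M/τ = 3683 / 1.648 = 2235 Mg Hg/yr.
Deposition to land = F − (1104) = 2235 − 1104 = 1131 Mg Hg/yr.

1100 Mg Hg/yr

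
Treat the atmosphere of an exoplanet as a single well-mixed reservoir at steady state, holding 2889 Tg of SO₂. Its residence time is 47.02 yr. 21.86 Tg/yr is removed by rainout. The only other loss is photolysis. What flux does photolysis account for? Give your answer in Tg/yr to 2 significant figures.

40 Tg/yr

Total removal F = M/τ = 2889 / 47.02 = 61.44 Tg/yr.
Photolysis = F − (21.86) = 61.44 − 21.86 = 39.58 Tg/yr.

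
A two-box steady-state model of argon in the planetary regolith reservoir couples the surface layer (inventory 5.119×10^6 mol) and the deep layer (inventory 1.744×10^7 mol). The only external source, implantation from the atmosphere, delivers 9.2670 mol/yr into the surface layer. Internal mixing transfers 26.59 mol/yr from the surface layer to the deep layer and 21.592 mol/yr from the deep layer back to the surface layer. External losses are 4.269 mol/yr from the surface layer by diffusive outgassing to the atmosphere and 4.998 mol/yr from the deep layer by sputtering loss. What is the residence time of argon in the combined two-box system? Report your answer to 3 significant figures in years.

2.43×10^6 yr

For the system as a whole, the A↔B exchange is internal and contributes nothing to the throughput; only the external sinks remove mass.
M_total = 5.119×10^6 + 1.744×10^7 = 2.2559×10^7 mol.
ΣF_external_out = 4.269 + 4.998 = 9.2670 mol/yr.
τ = M_total / ΣF_ext = 2.2559×10^7 / 9.2670 = 2.434×10^6 yr.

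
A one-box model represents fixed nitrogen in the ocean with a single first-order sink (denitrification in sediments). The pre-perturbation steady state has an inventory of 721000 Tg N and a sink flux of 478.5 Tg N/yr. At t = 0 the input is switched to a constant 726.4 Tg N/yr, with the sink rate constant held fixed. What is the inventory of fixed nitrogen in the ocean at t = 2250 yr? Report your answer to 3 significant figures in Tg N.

1.01×10^6 Tg N

Residence time τ = M₀/F₀ = 1507 yr. The eventual steady state is M_∞ = M₀·(F₁/F₀) = 721000 × 726.4/478.5 = 1.0945×10^6 Tg N.
The anomaly ΔM(t) = M(t) − M_∞ decays as ΔM₀·e^(−t/τ) with ΔM₀ = 721000 − 1.0945×10^6 = −373500 Tg N.
At t = 2250 yr, e^(−t/τ) = e^(−1.493) = 0.2246, so ΔM = −83910 Tg N and M = 1.0945×10^6 − 83910 = 1.0106×10^6 Tg N.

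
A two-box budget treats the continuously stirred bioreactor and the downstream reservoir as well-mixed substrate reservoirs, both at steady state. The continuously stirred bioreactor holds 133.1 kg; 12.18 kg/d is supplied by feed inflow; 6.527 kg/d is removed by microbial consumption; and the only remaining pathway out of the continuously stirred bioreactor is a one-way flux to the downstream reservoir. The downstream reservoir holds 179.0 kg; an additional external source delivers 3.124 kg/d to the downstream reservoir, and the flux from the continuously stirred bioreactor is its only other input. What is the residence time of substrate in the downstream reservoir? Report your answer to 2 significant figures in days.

20 d

Balance the continuously stirred bioreactor: ΣF_in = 12.180 kg/d.
Flux to the downstream reservoir = ΣF_in − (6.527) = 5.6530 kg/d.
Total input to the downstream reservoir = 5.6530 + 3.124 = 8.7770 kg/d; at steady state this equals its total output.
τ = M / F = 179.0 / 8.7770 = 20.39 d.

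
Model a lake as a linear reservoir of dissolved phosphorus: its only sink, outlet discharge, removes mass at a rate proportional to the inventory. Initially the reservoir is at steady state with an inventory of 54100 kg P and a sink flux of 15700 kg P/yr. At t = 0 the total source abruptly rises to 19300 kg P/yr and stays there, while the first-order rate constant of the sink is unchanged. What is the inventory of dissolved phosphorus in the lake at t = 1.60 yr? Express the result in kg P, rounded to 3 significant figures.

58700 kg P

The sink rate constant is k = F₀/M₀ = 15700/54100 = 0.2902 yr⁻¹.
Solving dM/dt = F₁ − kM with M(0) = M₀ gives M(t) = F₁/k + (M₀ − F₁/k)·e^(−kt).
F₁/k = 19300/0.2902 = 66505 kg P; kt = 0.2902 × 1.60 = 0.4643, e^(−kt) = 0.6286.
M(1.60) = 66505 + (54100 − 66505) × 0.6286 = 66505 − 7797 = 58708 kg P.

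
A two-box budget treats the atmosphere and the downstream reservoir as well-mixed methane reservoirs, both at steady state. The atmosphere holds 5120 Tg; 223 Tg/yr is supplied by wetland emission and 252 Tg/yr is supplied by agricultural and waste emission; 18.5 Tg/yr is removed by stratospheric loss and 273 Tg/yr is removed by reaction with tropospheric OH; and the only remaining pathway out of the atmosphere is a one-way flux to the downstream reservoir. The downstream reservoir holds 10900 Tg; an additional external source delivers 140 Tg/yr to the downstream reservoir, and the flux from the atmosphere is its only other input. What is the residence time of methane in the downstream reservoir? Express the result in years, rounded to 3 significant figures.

33.7 yr

Balance the atmosphere: ΣF_in = 223 + 252 = 475.00 Tg/yr.
Flux to the downstream reservoir = ΣF_in − (18.5 + 273) = 183.50 Tg/yr.
Total input to the downstream reservoir = 183.50 + 140 = 323.50 Tg/yr; at steady state this equals its total output.
τ = M / F = 10900 / 323.50 = 33.69 yr.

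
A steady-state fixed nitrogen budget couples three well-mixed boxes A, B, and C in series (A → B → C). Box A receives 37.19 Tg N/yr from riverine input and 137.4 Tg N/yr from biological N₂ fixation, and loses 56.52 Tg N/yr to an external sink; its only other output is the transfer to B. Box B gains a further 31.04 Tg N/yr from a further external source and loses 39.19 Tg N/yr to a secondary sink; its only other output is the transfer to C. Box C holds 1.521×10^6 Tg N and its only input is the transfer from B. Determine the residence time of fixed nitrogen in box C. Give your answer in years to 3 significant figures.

Box A: F(A→B) = (37.19 + 137.4) − 56.52 = 118.07 Tg N/yr.
Box B: F(B→C) = (118.07 + 31.04) − 39.19 = 109.92 Tg N/yr.
Box C throughput = its input = 109.92 Tg N/yr; τ = 1.521×10^6 / 109.92 = 13840 yr.

13800 yr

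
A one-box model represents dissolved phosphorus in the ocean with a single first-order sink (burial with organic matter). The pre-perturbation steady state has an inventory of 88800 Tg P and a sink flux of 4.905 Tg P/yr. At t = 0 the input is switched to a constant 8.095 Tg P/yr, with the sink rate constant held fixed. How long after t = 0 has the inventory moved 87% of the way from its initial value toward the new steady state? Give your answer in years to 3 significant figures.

τ = M₀/F₀ = 88800/4.905 = 18100 yr.
The remaining gap fraction is e^(−t/τ); 87% covered ⇒ e^(−t/τ) = 0.130.
t = −τ ln(0.130) = 18100 × 2.040 = 36940 yr.

36900 yr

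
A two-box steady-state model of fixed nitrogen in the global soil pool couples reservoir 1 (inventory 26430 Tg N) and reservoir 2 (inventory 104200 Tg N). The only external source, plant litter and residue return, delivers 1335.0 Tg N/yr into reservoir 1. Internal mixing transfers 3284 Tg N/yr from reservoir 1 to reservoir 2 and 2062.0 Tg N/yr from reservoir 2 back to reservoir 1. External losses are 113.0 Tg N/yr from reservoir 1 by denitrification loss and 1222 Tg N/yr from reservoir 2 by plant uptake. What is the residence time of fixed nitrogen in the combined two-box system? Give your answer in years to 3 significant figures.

97.9 yr

Treat the two boxes together as one reservoir: the mixing fluxes between them are internal recycling, so τ = ΣM / Σ(external losses).
M_total = 26430 + 104200 = 130630 Tg N.
ΣF_external_out = 113.0 + 1222 = 1335.0 Tg N/yr.
τ = M_total / ΣF_ext = 130630 / 1335.0 = 97.85 yr.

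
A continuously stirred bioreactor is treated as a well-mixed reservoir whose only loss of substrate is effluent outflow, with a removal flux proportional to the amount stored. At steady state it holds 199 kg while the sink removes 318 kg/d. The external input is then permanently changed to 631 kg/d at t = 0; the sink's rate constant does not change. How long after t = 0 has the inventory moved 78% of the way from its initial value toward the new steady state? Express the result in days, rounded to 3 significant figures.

0.948 d

τ = M₀/F₀ = 199/318 = 0.6258 d.
The remaining gap fraction is e^(−t/τ); 78% covered ⇒ e^(−t/τ) = 0.220.
t = −τ ln(0.220) = 0.6258 × 1.514 = 0.9475 d.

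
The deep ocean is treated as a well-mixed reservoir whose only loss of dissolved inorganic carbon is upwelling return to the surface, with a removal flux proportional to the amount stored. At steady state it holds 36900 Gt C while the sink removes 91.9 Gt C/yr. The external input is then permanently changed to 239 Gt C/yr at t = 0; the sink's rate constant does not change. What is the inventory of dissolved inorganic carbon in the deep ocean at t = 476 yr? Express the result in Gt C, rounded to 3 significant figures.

τ = M₀/F₀ = 36900/91.9 = 401.5 yr; rate constant k = 1/τ.
New steady state M_∞ = F₁/k = F₁·τ = 239 × 401.5 = 95964 Gt C.
M(t) = M_∞ + (M₀ − M_∞)·e^(−t/τ); t/τ = 476/401.5 = 1.185, so e^(−t/τ) = 0.3056.
M(t) = 95964 − 59060 × 0.3056 = 77914 Gt C.

77900 Gt C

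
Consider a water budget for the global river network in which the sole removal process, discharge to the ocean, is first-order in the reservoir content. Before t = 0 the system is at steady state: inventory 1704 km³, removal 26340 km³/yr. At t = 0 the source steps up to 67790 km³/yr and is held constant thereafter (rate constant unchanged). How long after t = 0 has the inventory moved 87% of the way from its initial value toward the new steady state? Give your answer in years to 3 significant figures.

τ = M₀/F₀ = 1704/26340 = 0.06469 yr.
The remaining gap fraction is e^(−t/τ); 87% covered ⇒ e^(−t/τ) = 0.130.
t = −τ ln(0.130) = 0.06469 × 2.040 = 0.1320 yr.

0.132 yr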